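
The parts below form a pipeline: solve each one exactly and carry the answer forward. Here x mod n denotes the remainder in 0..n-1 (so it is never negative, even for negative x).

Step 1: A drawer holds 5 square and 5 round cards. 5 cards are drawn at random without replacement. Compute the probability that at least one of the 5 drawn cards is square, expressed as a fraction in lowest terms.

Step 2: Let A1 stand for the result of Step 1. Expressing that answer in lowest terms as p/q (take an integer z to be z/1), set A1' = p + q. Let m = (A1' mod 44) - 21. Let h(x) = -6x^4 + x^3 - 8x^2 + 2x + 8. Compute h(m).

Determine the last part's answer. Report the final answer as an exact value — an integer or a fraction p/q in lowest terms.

Step 1: total draws C(10,5) = 252; complement C(5,5) = 1; favorable 252 - 1 = 251; P = 251/252; answer 251/252
Step 2: A1 = 251/252; threaded value p + q = 503; m = -2; -6*(-2)^4 + 1*(-2)^3 - 8*(-2)^2 + 2*(-2)^1 + 8 = (-96) + (-8) + (-32) + (-4) + (8) = -132; answer -132

-132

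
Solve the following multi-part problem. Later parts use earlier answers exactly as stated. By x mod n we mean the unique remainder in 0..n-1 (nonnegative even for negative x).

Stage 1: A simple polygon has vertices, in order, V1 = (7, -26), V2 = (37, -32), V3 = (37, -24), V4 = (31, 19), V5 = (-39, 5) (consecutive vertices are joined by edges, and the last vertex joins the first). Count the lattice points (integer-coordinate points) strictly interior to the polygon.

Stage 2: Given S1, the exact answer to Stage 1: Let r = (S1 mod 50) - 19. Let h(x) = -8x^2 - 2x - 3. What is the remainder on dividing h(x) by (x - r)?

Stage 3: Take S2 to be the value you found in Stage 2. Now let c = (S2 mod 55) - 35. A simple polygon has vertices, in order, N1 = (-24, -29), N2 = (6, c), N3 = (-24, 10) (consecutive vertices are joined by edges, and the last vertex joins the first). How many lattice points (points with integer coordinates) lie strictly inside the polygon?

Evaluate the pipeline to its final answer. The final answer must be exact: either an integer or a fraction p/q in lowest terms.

562

Stage 1: cross terms: (7*-32 - 37*-26)=738, (37*-24 - 37*-32)=296, (37*19 - 31*-24)=1447, (31*5 - -39*19)=896, (-39*-26 - 7*5)=979; twice the area = |4356| = 4356; area = 2178; boundary points = 6 + 8 + 1 + 14 + 1 = 30; strictly interior points = area - boundary/2 + 1 = 2164; answer 2164
Stage 2: S1 = 2164; r = -5; remainder = value at the root: -8*(-5)^2 - 2*(-5)^1 - 3 = (-200) + (10) + (-3) = -193; answer -193
Stage 3: S2 = -193; c = -8; cross terms: (-24*-8 - 6*-29)=366, (6*10 - -24*-8)=-132, (-24*-29 - -24*10)=936; twice the area = |1170| = 1170; area = 585; boundary points = 3 + 6 + 39 = 48; strictly interior points = area - boundary/2 + 1 = 562; answer 562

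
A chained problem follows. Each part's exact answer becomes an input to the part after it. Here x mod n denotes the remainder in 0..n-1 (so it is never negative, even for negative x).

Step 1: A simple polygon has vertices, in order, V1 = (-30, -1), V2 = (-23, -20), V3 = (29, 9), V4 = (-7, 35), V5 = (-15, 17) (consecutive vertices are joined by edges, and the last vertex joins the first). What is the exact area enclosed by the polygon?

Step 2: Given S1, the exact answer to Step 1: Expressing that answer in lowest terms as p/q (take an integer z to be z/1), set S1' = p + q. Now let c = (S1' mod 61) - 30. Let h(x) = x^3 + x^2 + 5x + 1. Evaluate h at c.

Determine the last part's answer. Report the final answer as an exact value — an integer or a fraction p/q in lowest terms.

Step 1: cross terms: (-30*-20 - -23*-1)=577, (-23*9 - 29*-20)=373, (29*35 - -7*9)=1078, (-7*17 - -15*35)=406, (-15*-1 - -30*17)=525; twice the area = |2959| = 2959; area = 2959/2; answer 2959/2
Step 2: S1 = 2959/2; threaded value p + q = 2961; c = 3; 1*(3)^3 + 1*(3)^2 + 5*(3)^1 + 1 = (27) + (9) + (15) + (1) = 52; answer 52

52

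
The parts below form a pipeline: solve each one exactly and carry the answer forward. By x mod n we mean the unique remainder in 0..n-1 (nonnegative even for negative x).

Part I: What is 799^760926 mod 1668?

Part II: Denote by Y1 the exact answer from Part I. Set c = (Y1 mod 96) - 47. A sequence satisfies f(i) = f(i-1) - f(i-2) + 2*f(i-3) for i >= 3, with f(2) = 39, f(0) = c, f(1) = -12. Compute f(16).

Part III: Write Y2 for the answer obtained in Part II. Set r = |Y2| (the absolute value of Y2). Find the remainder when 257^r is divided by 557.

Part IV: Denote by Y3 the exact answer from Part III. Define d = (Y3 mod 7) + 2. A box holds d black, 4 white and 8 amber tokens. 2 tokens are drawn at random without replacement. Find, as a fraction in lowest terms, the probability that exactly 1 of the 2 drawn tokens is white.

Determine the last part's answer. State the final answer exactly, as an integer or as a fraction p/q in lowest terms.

56/153

Part I: squarings mod 1668: 799^1=799, 799^2=1225, 799^4=1093, 799^8=361, 799^16=217, 799^32=385, 799^64=1441, 799^128=1489, 799^256=349, 799^512=37, 799^1024=1369, 799^2048=997, 799^4096=1549, 799^8192=817, 799^16384=289, 799^32768=121, 799^65536=1297, 799^131072=865, 799^262144=961, 799^524288=1117; 799^760926 = 799^2 * 799^4 * 799^8 * 799^16 * 799^64 * 799^1024 * 799^2048 * 799^4096 * 799^32768 * 799^65536 * 799^131072 * 799^524288 = 1177 (mod 1668); answer 1177
Part II: Y1 = 1177; c = -22; f(3) = 1*(39) - 1*(-12) + 2*(-22) = 7; iterating: f(3)=7, f(4)=-56, f(5)=15, f(6)=85, f(7)=-42, f(8)=-97, f(9)=115, f(10)=128, f(11)=-181, f(12)=-79, f(13)=358, f(14)=75, f(15)=-441, f(16)=200; answer 200
Part III: Y2 = 200; r = 200; squarings mod 557: 257^1=257, 257^2=323, 257^4=170, 257^8=493, 257^16=197, 257^32=376, 257^64=455, 257^128=378; 257^200 = 257^8 * 257^64 * 257^128 = 74 (mod 557); answer 74
Part IV: Y3 = 74; d = 6; total draws C(18,2) = 153; favorable C(4,1)*C(14,1) = 56; P = 56/153; answer 56/153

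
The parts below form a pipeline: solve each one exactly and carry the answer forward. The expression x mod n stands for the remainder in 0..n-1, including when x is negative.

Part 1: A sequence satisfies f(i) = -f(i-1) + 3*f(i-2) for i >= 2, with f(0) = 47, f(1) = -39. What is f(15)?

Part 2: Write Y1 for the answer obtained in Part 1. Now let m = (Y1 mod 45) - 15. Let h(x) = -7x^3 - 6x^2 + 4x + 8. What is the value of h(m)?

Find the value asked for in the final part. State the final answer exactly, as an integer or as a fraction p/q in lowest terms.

-12904

Part 1: f(2) = -1*(-39) + 3*(47) = 180; iterating: f(2)=180, f(3)=-297, f(4)=837, f(5)=-1728, f(6)=4239, f(7)=-9423, f(8)=22140, f(9)=-50409, f(10)=116829, f(11)=-268056, f(12)=618543, f(13)=-1422711, f(14)=3278340, f(15)=-7546473; answer -7546473
Part 2: Y1 = -7546473; m = 12; -7*(12)^3 - 6*(12)^2 + 4*(12)^1 + 8 = (-12096) + (-864) + (48) + (8) = -12904; answer -12904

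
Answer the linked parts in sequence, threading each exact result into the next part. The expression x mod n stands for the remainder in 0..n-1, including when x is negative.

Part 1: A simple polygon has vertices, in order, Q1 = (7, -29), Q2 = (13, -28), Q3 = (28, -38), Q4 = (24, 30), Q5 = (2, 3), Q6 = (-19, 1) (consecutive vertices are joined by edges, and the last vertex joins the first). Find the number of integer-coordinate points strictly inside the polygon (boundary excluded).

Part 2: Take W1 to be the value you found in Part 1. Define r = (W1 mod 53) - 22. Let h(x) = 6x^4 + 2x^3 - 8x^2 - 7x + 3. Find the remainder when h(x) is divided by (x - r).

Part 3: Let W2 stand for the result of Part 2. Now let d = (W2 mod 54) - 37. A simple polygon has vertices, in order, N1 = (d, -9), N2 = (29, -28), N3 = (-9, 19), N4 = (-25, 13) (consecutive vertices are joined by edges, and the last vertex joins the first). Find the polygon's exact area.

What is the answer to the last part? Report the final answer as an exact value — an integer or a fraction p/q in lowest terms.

Part 1: cross terms: (7*-28 - 13*-29)=181, (13*-38 - 28*-28)=290, (28*30 - 24*-38)=1752, (24*3 - 2*30)=12, (2*1 - -19*3)=59, (-19*-29 - 7*1)=544; twice the area = |2838| = 2838; area = 1419; boundary points = 1 + 5 + 4 + 1 + 1 + 2 = 14; strictly interior points = area - boundary/2 + 1 = 1413; answer 1413
Part 2: W1 = 1413; r = 13; remainder = value at the root: 6*(13)^4 + 2*(13)^3 - 8*(13)^2 - 7*(13)^1 + 3 = (171366) + (4394) + (-1352) + (-91) + (3) = 174320; answer 174320
Part 3: W2 = 174320; d = -29; cross terms: (-29*-28 - 29*-9)=1073, (29*19 - -9*-28)=299, (-9*13 - -25*19)=358, (-25*-9 - -29*13)=602; twice the area = |2332| = 2332; area = 1166; answer 1166

1166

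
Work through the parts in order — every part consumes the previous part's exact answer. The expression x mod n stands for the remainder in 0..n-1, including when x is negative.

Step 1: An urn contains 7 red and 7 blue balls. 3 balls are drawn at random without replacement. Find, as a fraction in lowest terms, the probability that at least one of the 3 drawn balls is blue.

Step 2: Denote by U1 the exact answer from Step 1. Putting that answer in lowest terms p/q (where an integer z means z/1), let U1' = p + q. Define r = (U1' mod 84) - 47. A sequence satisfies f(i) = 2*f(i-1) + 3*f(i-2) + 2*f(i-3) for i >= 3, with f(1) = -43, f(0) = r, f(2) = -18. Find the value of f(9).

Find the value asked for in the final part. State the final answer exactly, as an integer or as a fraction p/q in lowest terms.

Step 1: total draws C(14,3) = 364; complement C(7,3) = 35; favorable 364 - 35 = 329; P = 47/52; answer 47/52
Step 2: U1 = 47/52; threaded value p + q = 99; r = -32; f(3) = 2*(-18) + 3*(-43) + 2*(-32) = -229; iterating: f(3)=-229, f(4)=-598, f(5)=-1919, f(6)=-6090, f(7)=-19133, f(8)=-60374, f(9)=-190327; answer -190327

-190327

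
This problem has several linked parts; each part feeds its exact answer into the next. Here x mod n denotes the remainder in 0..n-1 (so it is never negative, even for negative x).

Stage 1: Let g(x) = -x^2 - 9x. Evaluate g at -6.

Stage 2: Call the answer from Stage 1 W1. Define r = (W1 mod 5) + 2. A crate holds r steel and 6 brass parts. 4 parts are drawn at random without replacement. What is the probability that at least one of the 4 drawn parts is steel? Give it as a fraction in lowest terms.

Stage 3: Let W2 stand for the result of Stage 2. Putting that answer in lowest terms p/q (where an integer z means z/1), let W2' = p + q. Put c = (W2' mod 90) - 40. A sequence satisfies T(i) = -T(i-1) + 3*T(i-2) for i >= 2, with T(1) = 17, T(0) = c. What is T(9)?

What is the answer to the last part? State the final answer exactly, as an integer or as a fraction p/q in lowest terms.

6683

Stage 1: -1*(-6)^2 - 9*(-6)^1 = (-36) + (54) = 18; answer 18
Stage 2: W1 = 18; r = 5; total draws C(11,4) = 330; complement C(6,4) = 15; favorable 330 - 15 = 315; P = 21/22; answer 21/22
Stage 3: W2 = 21/22; threaded value p + q = 43; c = 3; T(2) = -1*(17) + 3*(3) = -8; iterating: T(2)=-8, T(3)=59, T(4)=-83, T(5)=260, T(6)=-509, T(7)=1289, T(8)=-2816, T(9)=6683; answer 6683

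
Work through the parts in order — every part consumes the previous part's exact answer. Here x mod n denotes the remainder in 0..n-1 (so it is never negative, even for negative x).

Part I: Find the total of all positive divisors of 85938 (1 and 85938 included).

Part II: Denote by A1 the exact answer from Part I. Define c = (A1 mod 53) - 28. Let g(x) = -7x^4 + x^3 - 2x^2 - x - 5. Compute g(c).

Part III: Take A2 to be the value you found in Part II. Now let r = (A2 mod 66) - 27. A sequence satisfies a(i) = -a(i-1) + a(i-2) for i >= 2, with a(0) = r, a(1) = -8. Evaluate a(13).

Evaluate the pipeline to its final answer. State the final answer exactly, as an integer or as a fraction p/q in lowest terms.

Part I: 85938 = 2 * 3 * 14323; sigma = (1 + 2) * (1 + 3) * (1 + 14323) = 3 * 4 * 14324 = 171888; answer 171888
Part II: A1 = 171888; c = -19; -7*(-19)^4 + 1*(-19)^3 - 2*(-19)^2 - 1*(-19)^1 - 5 = (-912247) + (-6859) + (-722) + (19) + (-5) = -919814; answer -919814
Part III: A2 = -919814; r = 1; a(2) = -1*(-8) + 1*(1) = 9; iterating: a(2)=9, a(3)=-17, a(4)=26, a(5)=-43, a(6)=69, a(7)=-112, a(8)=181, a(9)=-293, a(10)=474, a(11)=-767, a(12)=1241, a(13)=-2008; answer -2008

-2008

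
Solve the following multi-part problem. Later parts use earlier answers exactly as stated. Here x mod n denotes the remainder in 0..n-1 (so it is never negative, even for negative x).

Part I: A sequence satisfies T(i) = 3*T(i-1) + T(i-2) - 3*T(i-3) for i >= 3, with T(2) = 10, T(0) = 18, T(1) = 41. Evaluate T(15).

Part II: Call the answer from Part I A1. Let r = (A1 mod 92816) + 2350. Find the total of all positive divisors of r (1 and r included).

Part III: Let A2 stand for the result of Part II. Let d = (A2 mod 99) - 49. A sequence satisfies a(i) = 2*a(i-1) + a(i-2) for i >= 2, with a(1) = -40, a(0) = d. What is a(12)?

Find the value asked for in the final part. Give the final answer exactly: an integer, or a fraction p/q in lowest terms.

-474026

Part I: T(3) = 3*(10) + 1*(41) - 3*(18) = 17; iterating: T(3)=17, T(4)=-62, T(5)=-199, T(6)=-710, T(7)=-2143, T(8)=-6542, T(9)=-19639, T(10)=-59030, T(11)=-177103, T(12)=-531422, T(13)=-1594279, T(14)=-4782950, T(15)=-14348863; answer -14348863
Part II: A1 = -14348863; r = 39967; 39967 = 17 * 2351; sigma = (1 + 17) * (1 + 2351) = 18 * 2352 = 42336; answer 42336
Part III: A2 = 42336; d = 14; a(2) = 2*(-40) + 1*(14) = -66; iterating: a(2)=-66, a(3)=-172, a(4)=-410, a(5)=-992, a(6)=-2394, a(7)=-5780, a(8)=-13954, a(9)=-33688, a(10)=-81330, a(11)=-196348, a(12)=-474026; answer -474026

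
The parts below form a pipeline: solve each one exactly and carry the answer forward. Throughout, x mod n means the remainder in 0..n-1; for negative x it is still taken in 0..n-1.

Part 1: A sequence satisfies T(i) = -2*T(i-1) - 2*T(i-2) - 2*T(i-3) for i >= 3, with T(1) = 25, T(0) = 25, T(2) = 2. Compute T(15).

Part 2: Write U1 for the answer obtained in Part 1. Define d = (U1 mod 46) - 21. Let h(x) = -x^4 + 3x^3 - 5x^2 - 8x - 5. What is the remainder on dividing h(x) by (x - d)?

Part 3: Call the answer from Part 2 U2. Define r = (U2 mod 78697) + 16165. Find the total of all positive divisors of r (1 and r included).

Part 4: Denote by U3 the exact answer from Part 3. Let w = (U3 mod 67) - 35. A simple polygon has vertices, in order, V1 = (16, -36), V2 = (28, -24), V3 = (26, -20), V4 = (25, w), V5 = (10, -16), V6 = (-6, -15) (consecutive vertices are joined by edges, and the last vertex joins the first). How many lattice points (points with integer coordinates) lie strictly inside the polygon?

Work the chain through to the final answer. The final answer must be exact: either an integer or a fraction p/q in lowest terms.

434

Part 1: T(3) = -2*(2) - 2*(25) - 2*(25) = -104; iterating: T(3)=-104, T(4)=154, T(5)=-104, T(6)=108, T(7)=-316, T(8)=624, T(9)=-832, T(10)=1048, T(11)=-1680, T(12)=2928, T(13)=-4592, T(14)=6688, T(15)=-10048; answer -10048
Part 2: U1 = -10048; d = 5; remainder = value at the root: -1*(5)^4 + 3*(5)^3 - 5*(5)^2 - 8*(5)^1 - 5 = (-625) + (375) + (-125) + (-40) + (-5) = -420; answer -420
Part 3: U2 = -420; r = 94442; 94442 = 2 * 47221; sigma = (1 + 2) * (1 + 47221) = 3 * 47222 = 141666; answer 141666
Part 4: U3 = 141666; w = -7; cross terms: (16*-24 - 28*-36)=624, (28*-20 - 26*-24)=64, (26*-7 - 25*-20)=318, (25*-16 - 10*-7)=-330, (10*-15 - -6*-16)=-246, (-6*-36 - 16*-15)=456; twice the area = |886| = 886; area = 443; boundary points = 12 + 2 + 1 + 3 + 1 + 1 = 20; strictly interior points = area - boundary/2 + 1 = 434; answer 434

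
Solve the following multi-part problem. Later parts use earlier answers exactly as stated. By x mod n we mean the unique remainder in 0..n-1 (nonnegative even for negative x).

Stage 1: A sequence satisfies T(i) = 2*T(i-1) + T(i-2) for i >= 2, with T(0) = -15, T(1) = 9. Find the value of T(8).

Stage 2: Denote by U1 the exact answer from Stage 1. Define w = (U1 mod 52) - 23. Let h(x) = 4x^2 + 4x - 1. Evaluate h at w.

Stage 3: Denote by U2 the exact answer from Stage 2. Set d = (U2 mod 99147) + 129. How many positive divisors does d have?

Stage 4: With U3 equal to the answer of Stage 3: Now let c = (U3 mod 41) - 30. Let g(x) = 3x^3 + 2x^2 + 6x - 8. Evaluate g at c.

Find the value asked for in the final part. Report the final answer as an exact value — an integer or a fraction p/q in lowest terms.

Stage 1: T(2) = 2*(9) + 1*(-15) = 3; iterating: T(2)=3, T(3)=15, T(4)=33, T(5)=81, T(6)=195, T(7)=471, T(8)=1137; answer 1137
Stage 2: U1 = 1137; w = 22; 4*(22)^2 + 4*(22)^1 - 1 = (1936) + (88) + (-1) = 2023; answer 2023
Stage 3: U2 = 2023; d = 2152; 2152 = 2^3 * 269; number of divisors = (3+1) * (1+1) = 8; answer 8
Stage 4: U3 = 8; c = -22; 3*(-22)^3 + 2*(-22)^2 + 6*(-22)^1 - 8 = (-31944) + (968) + (-132) + (-8) = -31116; answer -31116

-31116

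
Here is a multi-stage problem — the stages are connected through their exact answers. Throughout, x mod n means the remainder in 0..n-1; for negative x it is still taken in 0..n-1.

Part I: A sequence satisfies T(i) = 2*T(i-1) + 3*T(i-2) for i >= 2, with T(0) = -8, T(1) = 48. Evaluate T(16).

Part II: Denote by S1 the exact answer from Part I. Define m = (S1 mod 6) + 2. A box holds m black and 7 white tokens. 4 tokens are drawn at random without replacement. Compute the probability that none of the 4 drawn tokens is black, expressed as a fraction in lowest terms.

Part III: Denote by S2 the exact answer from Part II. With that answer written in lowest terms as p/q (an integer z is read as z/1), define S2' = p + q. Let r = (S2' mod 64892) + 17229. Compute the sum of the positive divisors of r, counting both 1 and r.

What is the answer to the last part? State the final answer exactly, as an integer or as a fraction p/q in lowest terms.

31920

Part I: T(2) = 2*(48) + 3*(-8) = 72; iterating: T(2)=72, T(3)=288, T(4)=792, T(5)=2448, T(6)=7272, T(7)=21888, T(8)=65592, T(9)=196848, T(10)=590472, T(11)=1771488, T(12)=5314392, T(13)=15943248, T(14)=47829672, T(15)=143489088, T(16)=430467192; answer 430467192
Part II: S1 = 430467192; m = 2; total draws C(9,4) = 126; favorable C(7,4) = 35; P = 5/18; answer 5/18
Part III: S2 = 5/18; threaded value p + q = 23; r = 17252; 17252 = 2^2 * 19 * 227; sigma = (1 + 2 + 4) * (1 + 19) * (1 + 227) = 7 * 20 * 228 = 31920; answer 31920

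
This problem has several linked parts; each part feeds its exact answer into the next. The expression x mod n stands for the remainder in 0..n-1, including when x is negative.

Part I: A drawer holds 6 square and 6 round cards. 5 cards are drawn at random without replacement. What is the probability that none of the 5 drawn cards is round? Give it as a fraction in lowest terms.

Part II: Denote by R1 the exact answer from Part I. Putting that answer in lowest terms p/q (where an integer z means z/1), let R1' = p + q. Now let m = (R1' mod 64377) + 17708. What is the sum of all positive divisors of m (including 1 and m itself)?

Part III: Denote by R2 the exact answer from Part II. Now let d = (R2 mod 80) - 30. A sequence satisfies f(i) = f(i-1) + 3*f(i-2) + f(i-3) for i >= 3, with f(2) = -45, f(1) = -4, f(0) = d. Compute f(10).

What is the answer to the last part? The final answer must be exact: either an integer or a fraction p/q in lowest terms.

Part I: total draws C(12,5) = 792; favorable C(6,5) = 6; P = 1/132; answer 1/132
Part II: R1 = 1/132; threaded value p + q = 133; m = 17841; 17841 = 3 * 19 * 313; sigma = (1 + 3) * (1 + 19) * (1 + 313) = 4 * 20 * 314 = 25120; answer 25120
Part III: R2 = 25120; d = -30; f(3) = 1*(-45) + 3*(-4) + 1*(-30) = -87; iterating: f(3)=-87, f(4)=-226, f(5)=-532, f(6)=-1297, f(7)=-3119, f(8)=-7542, f(9)=-18196, f(10)=-43941; answer -43941

-43941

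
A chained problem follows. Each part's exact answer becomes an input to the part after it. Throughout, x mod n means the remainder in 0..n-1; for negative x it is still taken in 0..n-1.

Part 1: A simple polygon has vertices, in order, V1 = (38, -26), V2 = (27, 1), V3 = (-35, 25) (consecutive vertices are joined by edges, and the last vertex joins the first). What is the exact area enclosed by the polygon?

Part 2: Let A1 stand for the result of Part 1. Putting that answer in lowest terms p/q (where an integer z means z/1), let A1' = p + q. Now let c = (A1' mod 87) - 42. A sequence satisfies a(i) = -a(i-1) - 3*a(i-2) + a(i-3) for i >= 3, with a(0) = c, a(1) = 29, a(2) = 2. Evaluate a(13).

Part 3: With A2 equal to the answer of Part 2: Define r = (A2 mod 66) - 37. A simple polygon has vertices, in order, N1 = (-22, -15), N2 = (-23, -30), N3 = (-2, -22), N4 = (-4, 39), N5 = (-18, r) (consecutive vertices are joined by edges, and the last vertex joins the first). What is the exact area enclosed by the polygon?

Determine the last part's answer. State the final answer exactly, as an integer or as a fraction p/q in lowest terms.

Part 1: cross terms: (38*1 - 27*-26)=740, (27*25 - -35*1)=710, (-35*-26 - 38*25)=-40; twice the area = |1410| = 1410; area = 705; answer 705
Part 2: A1 = 705; threaded value p + q = 706; c = -32; a(3) = -1*(2) - 3*(29) + 1*(-32) = -121; iterating: a(3)=-121, a(4)=144, a(5)=221, a(6)=-774, a(7)=255, a(8)=2288, a(9)=-3827, a(10)=-2782, a(11)=16551, a(12)=-12032, a(13)=-40403; answer -40403
Part 3: A2 = -40403; r = 18; cross terms: (-22*-30 - -23*-15)=315, (-23*-22 - -2*-30)=446, (-2*39 - -4*-22)=-166, (-4*18 - -18*39)=630, (-18*-15 - -22*18)=666; twice the area = |1891| = 1891; area = 1891/2; answer 1891/2

1891/2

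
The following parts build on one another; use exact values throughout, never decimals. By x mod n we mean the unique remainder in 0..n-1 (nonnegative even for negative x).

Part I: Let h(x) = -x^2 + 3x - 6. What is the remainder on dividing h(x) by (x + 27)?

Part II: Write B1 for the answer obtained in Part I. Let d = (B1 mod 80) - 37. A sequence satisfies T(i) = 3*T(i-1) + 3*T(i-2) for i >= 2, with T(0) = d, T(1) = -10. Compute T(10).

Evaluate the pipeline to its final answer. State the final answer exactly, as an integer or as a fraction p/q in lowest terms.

Part I: remainder = value at the root: -1*(-27)^2 + 3*(-27)^1 - 6 = (-729) + (-81) + (-6) = -816; answer -816
Part II: B1 = -816; d = 27; T(2) = 3*(-10) + 3*(27) = 51; iterating: T(2)=51, T(3)=123, T(4)=522, T(5)=1935, T(6)=7371, T(7)=27918, T(8)=105867, T(9)=401355, T(10)=1521666; answer 1521666

1521666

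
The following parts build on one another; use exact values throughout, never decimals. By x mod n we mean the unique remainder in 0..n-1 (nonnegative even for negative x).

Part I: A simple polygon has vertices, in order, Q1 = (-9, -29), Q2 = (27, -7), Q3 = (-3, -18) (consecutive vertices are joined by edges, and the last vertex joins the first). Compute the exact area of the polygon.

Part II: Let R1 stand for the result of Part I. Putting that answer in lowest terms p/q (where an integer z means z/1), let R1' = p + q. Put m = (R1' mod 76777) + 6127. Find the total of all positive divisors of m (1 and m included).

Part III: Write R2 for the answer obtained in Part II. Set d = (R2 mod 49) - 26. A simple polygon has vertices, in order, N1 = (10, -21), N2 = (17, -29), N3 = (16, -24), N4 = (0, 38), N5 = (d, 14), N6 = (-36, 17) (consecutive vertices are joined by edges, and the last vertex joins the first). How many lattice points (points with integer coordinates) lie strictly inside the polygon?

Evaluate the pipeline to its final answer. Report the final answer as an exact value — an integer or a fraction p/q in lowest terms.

Part I: cross terms: (-9*-7 - 27*-29)=846, (27*-18 - -3*-7)=-507, (-3*-29 - -9*-18)=-75; twice the area = |264| = 264; area = 132; answer 132
Part II: R1 = 132; threaded value p + q = 133; m = 6260; 6260 = 2^2 * 5 * 313; sigma = (1 + 2 + 4) * (1 + 5) * (1 + 313) = 7 * 6 * 314 = 13188; answer 13188
Part III: R2 = 13188; d = -19; cross terms: (10*-29 - 17*-21)=67, (17*-24 - 16*-29)=56, (16*38 - 0*-24)=608, (0*14 - -19*38)=722, (-19*17 - -36*14)=181, (-36*-21 - 10*17)=586; twice the area = |2220| = 2220; area = 1110; boundary points = 1 + 1 + 2 + 1 + 1 + 2 = 8; strictly interior points = area - boundary/2 + 1 = 1107; answer 1107

1107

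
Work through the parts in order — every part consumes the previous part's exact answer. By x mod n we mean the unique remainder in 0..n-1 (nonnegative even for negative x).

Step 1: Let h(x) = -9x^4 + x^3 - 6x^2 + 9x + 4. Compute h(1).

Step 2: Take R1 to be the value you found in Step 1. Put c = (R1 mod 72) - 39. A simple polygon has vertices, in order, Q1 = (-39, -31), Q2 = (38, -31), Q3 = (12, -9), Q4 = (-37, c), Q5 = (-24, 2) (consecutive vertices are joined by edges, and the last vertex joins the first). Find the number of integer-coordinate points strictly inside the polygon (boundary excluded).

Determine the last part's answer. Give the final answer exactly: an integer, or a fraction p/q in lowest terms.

1951

Step 1: -9*(1)^4 + 1*(1)^3 - 6*(1)^2 + 9*(1)^1 + 4 = (-9) + (1) + (-6) + (9) + (4) = -1; answer -1
Step 2: R1 = -1; c = 32; cross terms: (-39*-31 - 38*-31)=2387, (38*-9 - 12*-31)=30, (12*32 - -37*-9)=51, (-37*2 - -24*32)=694, (-24*-31 - -39*2)=822; twice the area = |3984| = 3984; area = 1992; boundary points = 77 + 2 + 1 + 1 + 3 = 84; strictly interior points = area - boundary/2 + 1 = 1951; answer 1951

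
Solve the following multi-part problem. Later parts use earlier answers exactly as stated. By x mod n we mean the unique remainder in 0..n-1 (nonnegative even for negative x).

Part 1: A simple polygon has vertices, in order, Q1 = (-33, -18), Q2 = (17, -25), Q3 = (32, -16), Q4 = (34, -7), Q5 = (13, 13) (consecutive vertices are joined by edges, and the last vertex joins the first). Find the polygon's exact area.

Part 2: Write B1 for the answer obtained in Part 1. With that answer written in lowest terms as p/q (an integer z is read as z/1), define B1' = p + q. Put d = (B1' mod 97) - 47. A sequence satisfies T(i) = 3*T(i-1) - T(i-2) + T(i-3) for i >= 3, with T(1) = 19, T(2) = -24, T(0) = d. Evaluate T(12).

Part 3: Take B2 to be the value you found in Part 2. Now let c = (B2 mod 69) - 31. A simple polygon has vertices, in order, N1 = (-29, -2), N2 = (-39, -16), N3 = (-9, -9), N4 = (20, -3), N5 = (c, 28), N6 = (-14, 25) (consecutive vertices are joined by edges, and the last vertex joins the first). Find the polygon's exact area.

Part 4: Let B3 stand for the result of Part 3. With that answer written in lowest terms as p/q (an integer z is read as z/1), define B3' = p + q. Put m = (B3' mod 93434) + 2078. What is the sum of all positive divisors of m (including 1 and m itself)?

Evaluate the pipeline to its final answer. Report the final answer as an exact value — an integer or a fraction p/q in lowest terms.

Part 1: cross terms: (-33*-25 - 17*-18)=1131, (17*-16 - 32*-25)=528, (32*-7 - 34*-16)=320, (34*13 - 13*-7)=533, (13*-18 - -33*13)=195; twice the area = |2707| = 2707; area = 2707/2; answer 2707/2
Part 2: B1 = 2707/2; threaded value p + q = 2709; d = 43; T(3) = 3*(-24) - 1*(19) + 1*(43) = -48; iterating: T(3)=-48, T(4)=-101, T(5)=-279, T(6)=-784, T(7)=-2174, T(8)=-6017, T(9)=-16661, T(10)=-46140, T(11)=-127776, T(12)=-353849; answer -353849
Part 3: B2 = -353849; c = 21; cross terms: (-29*-16 - -39*-2)=386, (-39*-9 - -9*-16)=207, (-9*-3 - 20*-9)=207, (20*28 - 21*-3)=623, (21*25 - -14*28)=917, (-14*-2 - -29*25)=753; twice the area = |3093| = 3093; area = 3093/2; answer 3093/2
Part 4: B3 = 3093/2; threaded value p + q = 3095; m = 5173; 5173 = 7 * 739; sigma = (1 + 7) * (1 + 739) = 8 * 740 = 5920; answer 5920

5920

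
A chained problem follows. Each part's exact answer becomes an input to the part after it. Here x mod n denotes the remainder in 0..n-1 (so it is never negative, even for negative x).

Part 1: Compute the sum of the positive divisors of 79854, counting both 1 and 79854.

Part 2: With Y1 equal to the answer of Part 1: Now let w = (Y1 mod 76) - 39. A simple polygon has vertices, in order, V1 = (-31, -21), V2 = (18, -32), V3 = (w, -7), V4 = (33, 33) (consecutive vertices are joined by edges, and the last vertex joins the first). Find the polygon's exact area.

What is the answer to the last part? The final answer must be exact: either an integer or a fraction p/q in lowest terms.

1065

Part 1: 79854 = 2 * 3 * 13309; sigma = (1 + 2) * (1 + 3) * (1 + 13309) = 3 * 4 * 13310 = 159720; answer 159720
Part 2: Y1 = 159720; w = 5; cross terms: (-31*-32 - 18*-21)=1370, (18*-7 - 5*-32)=34, (5*33 - 33*-7)=396, (33*-21 - -31*33)=330; twice the area = |2130| = 2130; area = 1065; answer 1065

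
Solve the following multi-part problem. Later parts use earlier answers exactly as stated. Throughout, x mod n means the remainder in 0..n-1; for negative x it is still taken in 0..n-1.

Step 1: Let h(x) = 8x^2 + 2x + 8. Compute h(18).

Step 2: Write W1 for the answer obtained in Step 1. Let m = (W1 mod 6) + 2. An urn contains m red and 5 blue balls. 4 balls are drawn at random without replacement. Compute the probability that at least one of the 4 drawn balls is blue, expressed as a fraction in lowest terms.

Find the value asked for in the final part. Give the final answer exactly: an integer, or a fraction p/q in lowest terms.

Step 1: 8*(18)^2 + 2*(18)^1 + 8 = (2592) + (36) + (8) = 2636; answer 2636
Step 2: W1 = 2636; m = 4; total draws C(9,4) = 126; complement C(4,4) = 1; favorable 126 - 1 = 125; P = 125/126; answer 125/126

125/126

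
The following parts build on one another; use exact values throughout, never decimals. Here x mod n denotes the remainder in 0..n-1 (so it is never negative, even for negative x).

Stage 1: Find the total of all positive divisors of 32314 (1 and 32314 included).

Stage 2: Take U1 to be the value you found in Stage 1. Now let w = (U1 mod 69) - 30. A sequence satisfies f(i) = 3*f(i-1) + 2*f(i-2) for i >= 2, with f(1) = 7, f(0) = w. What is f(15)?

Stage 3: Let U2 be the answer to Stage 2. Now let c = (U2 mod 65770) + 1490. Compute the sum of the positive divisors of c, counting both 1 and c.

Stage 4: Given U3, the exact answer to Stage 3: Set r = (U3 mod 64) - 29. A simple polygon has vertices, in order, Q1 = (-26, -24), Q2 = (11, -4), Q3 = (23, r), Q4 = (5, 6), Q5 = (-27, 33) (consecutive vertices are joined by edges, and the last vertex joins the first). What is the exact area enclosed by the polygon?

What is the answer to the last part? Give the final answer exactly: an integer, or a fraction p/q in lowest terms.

2593/2

Stage 1: 32314 = 2 * 107 * 151; sigma = (1 + 2) * (1 + 107) * (1 + 151) = 3 * 108 * 152 = 49248; answer 49248
Stage 2: U1 = 49248; w = 21; f(2) = 3*(7) + 2*(21) = 63; iterating: f(2)=63, f(3)=203, f(4)=735, f(5)=2611, f(6)=9303, f(7)=33131, f(8)=117999, f(9)=420259, f(10)=1496775, f(11)=5330843, f(12)=18986079, f(13)=67619923, f(14)=240831927, f(15)=857735627; answer 857735627
Stage 3: U2 = 857735627; c = 30547; 30547 = 11 * 2777; sigma = (1 + 11) * (1 + 2777) = 12 * 2778 = 33336; answer 33336
Stage 4: U3 = 33336; r = 27; cross terms: (-26*-4 - 11*-24)=368, (11*27 - 23*-4)=389, (23*6 - 5*27)=3, (5*33 - -27*6)=327, (-27*-24 - -26*33)=1506; twice the area = |2593| = 2593; area = 2593/2; answer 2593/2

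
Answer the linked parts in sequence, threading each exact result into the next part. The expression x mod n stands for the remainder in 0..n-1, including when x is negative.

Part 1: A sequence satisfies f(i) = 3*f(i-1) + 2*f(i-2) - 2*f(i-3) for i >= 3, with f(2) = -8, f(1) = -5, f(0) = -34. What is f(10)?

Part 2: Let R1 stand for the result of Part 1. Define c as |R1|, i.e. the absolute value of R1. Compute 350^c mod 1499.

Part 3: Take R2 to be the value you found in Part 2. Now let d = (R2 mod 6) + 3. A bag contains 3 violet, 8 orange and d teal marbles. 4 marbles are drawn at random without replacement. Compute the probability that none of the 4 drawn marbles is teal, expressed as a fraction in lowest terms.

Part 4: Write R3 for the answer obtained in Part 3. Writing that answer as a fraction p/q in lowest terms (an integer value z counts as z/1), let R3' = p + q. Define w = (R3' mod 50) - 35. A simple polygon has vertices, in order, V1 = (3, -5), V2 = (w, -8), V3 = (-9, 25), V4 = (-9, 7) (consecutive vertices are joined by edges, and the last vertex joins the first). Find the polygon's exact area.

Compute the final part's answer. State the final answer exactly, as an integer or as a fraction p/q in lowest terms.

465

Part 1: f(3) = 3*(-8) + 2*(-5) - 2*(-34) = 34; iterating: f(3)=34, f(4)=96, f(5)=372, f(6)=1240, f(7)=4272, f(8)=14552, f(9)=49720, f(10)=169720; answer 169720
Part 2: R1 = 169720; c = 169720; squarings mod 1499: 350^1=350, 350^2=1081, 350^4=840, 350^8=1070, 350^16=1163, 350^32=471, 350^64=1488, 350^128=121, 350^256=1150, 350^512=382, 350^1024=521, 350^2048=122, 350^4096=1393, 350^8192=743, 350^16384=417, 350^32768=5, 350^65536=25, 350^131072=625; 350^169720 = 350^8 * 350^16 * 350^32 * 350^64 * 350^128 * 350^512 * 350^1024 * 350^4096 * 350^32768 * 350^131072 = 1295 (mod 1499); answer 1295
Part 3: R2 = 1295; d = 8; total draws C(19,4) = 3876; favorable C(11,4) = 330; P = 55/646; answer 55/646
Part 4: R3 = 55/646; threaded value p + q = 701; w = -34; cross terms: (3*-8 - -34*-5)=-194, (-34*25 - -9*-8)=-922, (-9*7 - -9*25)=162, (-9*-5 - 3*7)=24; twice the area = |-930| = 930; area = 465; answer 465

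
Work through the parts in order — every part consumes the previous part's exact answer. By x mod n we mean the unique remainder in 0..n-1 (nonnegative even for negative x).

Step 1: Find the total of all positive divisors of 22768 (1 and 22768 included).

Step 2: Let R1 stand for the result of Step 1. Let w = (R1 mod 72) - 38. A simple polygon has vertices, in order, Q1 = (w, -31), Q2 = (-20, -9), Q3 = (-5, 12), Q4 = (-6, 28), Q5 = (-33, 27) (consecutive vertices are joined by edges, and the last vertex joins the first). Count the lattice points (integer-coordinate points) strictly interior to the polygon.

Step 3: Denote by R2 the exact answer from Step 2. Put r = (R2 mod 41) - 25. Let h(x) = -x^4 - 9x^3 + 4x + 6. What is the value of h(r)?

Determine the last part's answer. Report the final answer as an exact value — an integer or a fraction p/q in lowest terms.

Step 1: 22768 = 2^4 * 1423; sigma = (1 + 2 + 4 + 8 + 16) * (1 + 1423) = 31 * 1424 = 44144; answer 44144
Step 2: R1 = 44144; w = -30; cross terms: (-30*-9 - -20*-31)=-350, (-20*12 - -5*-9)=-285, (-5*28 - -6*12)=-68, (-6*27 - -33*28)=762, (-33*-31 - -30*27)=1833; twice the area = |1892| = 1892; area = 946; boundary points = 2 + 3 + 1 + 1 + 1 = 8; strictly interior points = area - boundary/2 + 1 = 943; answer 943
Step 3: R2 = 943; r = -25; -1*(-25)^4 - 9*(-25)^3 + 4*(-25)^1 + 6 = (-390625) + (140625) + (-100) + (6) = -250094; answer -250094

-250094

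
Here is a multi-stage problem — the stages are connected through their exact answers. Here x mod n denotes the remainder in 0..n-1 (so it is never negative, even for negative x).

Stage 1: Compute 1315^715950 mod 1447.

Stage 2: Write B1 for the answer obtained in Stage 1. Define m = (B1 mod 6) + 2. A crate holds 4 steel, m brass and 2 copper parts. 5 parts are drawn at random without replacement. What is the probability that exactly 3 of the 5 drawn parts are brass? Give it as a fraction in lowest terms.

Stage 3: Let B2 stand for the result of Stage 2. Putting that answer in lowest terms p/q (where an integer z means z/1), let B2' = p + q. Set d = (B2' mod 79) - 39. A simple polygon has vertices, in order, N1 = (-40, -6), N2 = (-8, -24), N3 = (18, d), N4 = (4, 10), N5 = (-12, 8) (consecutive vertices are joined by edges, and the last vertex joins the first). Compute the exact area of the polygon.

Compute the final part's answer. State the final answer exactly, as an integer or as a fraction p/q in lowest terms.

1196

Stage 1: squarings mod 1447: 1315^1=1315, 1315^2=60, 1315^4=706, 1315^8=668, 1315^16=548, 1315^32=775, 1315^64=120, 1315^128=1377, 1315^256=559, 1315^512=1376, 1315^1024=700, 1315^2048=914, 1315^4096=477, 1315^8192=350, 1315^16384=952, 1315^32768=482, 1315^65536=804, 1315^131072=1054, 1315^262144=1067, 1315^524288=1147; 1315^715950 = 1315^2 * 1315^4 * 1315^8 * 1315^32 * 1315^128 * 1315^1024 * 1315^2048 * 1315^8192 * 1315^16384 * 1315^32768 * 1315^131072 * 1315^524288 = 226 (mod 1447); answer 226
Stage 2: B1 = 226; m = 6; total draws C(12,5) = 792; favorable C(6,3)*C(6,2) = 300; P = 25/66; answer 25/66
Stage 3: B2 = 25/66; threaded value p + q = 91; d = -27; cross terms: (-40*-24 - -8*-6)=912, (-8*-27 - 18*-24)=648, (18*10 - 4*-27)=288, (4*8 - -12*10)=152, (-12*-6 - -40*8)=392; twice the area = |2392| = 2392; area = 1196; answer 1196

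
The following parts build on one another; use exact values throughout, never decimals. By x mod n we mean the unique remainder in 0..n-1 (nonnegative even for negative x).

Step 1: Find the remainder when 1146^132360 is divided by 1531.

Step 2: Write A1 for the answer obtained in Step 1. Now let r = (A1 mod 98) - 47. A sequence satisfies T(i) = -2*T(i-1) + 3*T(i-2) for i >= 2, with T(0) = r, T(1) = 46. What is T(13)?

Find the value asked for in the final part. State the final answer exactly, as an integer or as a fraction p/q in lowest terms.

Step 1: squarings mod 1531: 1146^1=1146, 1146^2=1249, 1146^4=1443, 1146^8=89, 1146^16=266, 1146^32=330, 1146^64=199, 1146^128=1326, 1146^256=688, 1146^512=265, 1146^1024=1330, 1146^2048=595, 1146^4096=364, 1146^8192=830, 1146^16384=1481, 1146^32768=969, 1146^65536=458, 1146^131072=17; 1146^132360 = 1146^8 * 1146^256 * 1146^1024 * 1146^131072 = 1309 (mod 1531); answer 1309
Step 2: A1 = 1309; r = -12; T(2) = -2*(46) + 3*(-12) = -128; iterating: T(2)=-128, T(3)=394, T(4)=-1172, T(5)=3526, T(6)=-10568, T(7)=31714, T(8)=-95132, T(9)=285406, T(10)=-856208, T(11)=2568634, T(12)=-7705892, T(13)=23117686; answer 23117686

23117686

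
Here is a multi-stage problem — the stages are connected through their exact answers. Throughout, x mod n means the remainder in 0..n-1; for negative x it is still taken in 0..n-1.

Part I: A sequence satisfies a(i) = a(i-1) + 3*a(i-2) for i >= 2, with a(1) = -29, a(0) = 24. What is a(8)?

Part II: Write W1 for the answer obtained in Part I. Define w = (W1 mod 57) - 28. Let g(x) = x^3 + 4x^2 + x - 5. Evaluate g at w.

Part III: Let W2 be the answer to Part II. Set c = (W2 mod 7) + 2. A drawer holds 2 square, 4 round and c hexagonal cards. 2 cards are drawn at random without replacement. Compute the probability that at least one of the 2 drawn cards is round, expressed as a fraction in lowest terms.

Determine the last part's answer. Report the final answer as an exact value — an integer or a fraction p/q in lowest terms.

Part I: a(2) = 1*(-29) + 3*(24) = 43; iterating: a(2)=43, a(3)=-44, a(4)=85, a(5)=-47, a(6)=208, a(7)=67, a(8)=691; answer 691
Part II: W1 = 691; w = -21; 1*(-21)^3 + 4*(-21)^2 + 1*(-21)^1 - 5 = (-9261) + (1764) + (-21) + (-5) = -7523; answer -7523
Part III: W2 = -7523; c = 4; total draws C(10,2) = 45; complement C(6,2) = 15; favorable 45 - 15 = 30; P = 2/3; answer 2/3

2/3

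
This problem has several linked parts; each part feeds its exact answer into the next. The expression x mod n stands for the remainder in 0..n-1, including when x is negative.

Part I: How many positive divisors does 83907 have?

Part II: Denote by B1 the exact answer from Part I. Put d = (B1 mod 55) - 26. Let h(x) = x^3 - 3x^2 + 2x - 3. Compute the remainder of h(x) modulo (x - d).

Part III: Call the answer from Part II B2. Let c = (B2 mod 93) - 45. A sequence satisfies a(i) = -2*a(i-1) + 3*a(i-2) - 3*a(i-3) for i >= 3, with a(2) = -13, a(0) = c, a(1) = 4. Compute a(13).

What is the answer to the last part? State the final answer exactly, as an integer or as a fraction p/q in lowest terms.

1765547

Part I: 83907 = 3^2 * 9323; number of divisors = (2+1) * (1+1) = 6; answer 6
Part II: B1 = 6; d = -20; remainder = value at the root: 1*(-20)^3 - 3*(-20)^2 + 2*(-20)^1 - 3 = (-8000) + (-1200) + (-40) + (-3) = -9243; answer -9243
Part III: B2 = -9243; c = 12; a(3) = -2*(-13) + 3*(4) - 3*(12) = 2; iterating: a(3)=2, a(4)=-55, a(5)=155, a(6)=-481, a(7)=1592, a(8)=-5092, a(9)=16403, a(10)=-52858, a(11)=170201, a(12)=-548185, a(13)=1765547; answer 1765547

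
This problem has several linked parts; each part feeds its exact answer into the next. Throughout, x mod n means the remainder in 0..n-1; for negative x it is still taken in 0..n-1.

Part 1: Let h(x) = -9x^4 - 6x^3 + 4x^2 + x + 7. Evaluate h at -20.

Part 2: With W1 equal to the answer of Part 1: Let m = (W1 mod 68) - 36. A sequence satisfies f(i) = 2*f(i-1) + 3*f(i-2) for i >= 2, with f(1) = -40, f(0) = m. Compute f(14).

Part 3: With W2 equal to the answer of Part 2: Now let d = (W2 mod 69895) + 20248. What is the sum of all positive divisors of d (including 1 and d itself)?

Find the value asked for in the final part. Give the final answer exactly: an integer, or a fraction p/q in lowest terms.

Part 1: -9*(-20)^4 - 6*(-20)^3 + 4*(-20)^2 + 1*(-20)^1 + 7 = (-1440000) + (48000) + (1600) + (-20) + (7) = -1390413; answer -1390413
Part 2: W1 = -1390413; m = 15; f(2) = 2*(-40) + 3*(15) = -35; iterating: f(2)=-35, f(3)=-190, f(4)=-485, f(5)=-1540, f(6)=-4535, f(7)=-13690, f(8)=-40985, f(9)=-123040, f(10)=-369035, f(11)=-1107190, f(12)=-3321485, f(13)=-9964540, f(14)=-29893535; answer -29893535
Part 3: W2 = -29893535; d = 41773; 41773 = 37 * 1129; sigma = (1 + 37) * (1 + 1129) = 38 * 1130 = 42940; answer 42940

42940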